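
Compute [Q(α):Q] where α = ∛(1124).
[Q(α):Q] = 3

The minimal polynomial of α is x^3 - 1124, irreducible over Q since 1124 is not a perfect cube (so x^3 - 1124 has no rational root). Hence [Q(α):Q] = deg(m_α) = 3.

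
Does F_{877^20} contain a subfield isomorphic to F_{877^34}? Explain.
No: F_{877^34} is not a subfield of F_{877^20}

F_{p^m} embeds in F_{p^n} iff m | n. Here 34 ∤ 20 (since 20 = 0·34 + 20 with remainder 20 ≠ 0), so F_{877^34} is not a subfield of F_{877^20}. Equivalently: if it were, the tower law would give 34 = [F_{877^34}:F_877] dividing [F_{877^20}:F_877] = 20, contradiction.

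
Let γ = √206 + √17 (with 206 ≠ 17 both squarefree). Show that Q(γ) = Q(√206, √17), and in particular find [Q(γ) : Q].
[Q(γ) : Q] = 4 (equivalently, Q(γ) = Q(√206, √17))

Obviously Q(γ) ⊆ Q(√206, √17), and [Q(√206, √17):Q] = 4 (since 206, 17 are distinct squarefree integers > 1 with 3502 not a perfect square). To show equality we compute the minimal polynomial of γ. From γ = √206 + √17: γ^2 = 206 + 2√(3502) + 17 = 223 + 2√(3502), so γ^2 - 223 = 2√(3502); squaring, (γ^2 - 223)^2 = 4·3502, i.e. γ^4 - 446γ^2 + 49729 - 14008 = 0, i.e. γ^4 - 446γ^2 + 35721 = 0. So γ is a root of x^4 - 446x^2 + 35721. This polynomial is irreducible over Q: it has no rational root (each ±√206 ± √17 is irrational), and any factorization into two quadratics over Q would force √(3502) ∈ Q (pairing opposite roots) or √206, √17 ∈ Q (other pairings), all impossible. Hence [Q(γ):Q] = 4 = [Q(√206, √17):Q], so Q(γ) = Q(√206, √17).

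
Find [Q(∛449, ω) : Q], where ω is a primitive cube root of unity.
[Q(∛449, ω) : Q] = 6

[Q(∛449):Q] = 3 (min poly x^3 - 449, irreducible since 449 is not a perfect cube). [Q(ω):Q] = 2 (min poly x^2 + x + 1). Since Q(∛449) ⊂ R and ω ∉ R, we have ω ∉ Q(∛449), so x^2 + x + 1 remains irreducible over Q(∛449) and [Q(∛449, ω) : Q(∛449)] = 2. By the tower law, [Q(∛449, ω) : Q] = 3 · 2 = 6. (In fact Q(∛449, ω) is the splitting field of x^3 - 449 over Q.)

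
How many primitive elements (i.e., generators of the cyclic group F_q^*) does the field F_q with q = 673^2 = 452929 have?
There are φ(452928) = 129024 primitive elements

F_q^* is cyclic of order q - 1 = 452928. A cyclic group of order m has exactly φ(m) generators. Here m = 452928 = 2^6 · 3 · 7 · 337, so the number of primitive elements is φ(452928) = 129024.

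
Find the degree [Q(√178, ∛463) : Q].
[Q(√178, ∛463) : Q] = 6

Let L = Q(√178, ∛463). Since Q(√178) ⊂ L and [Q(√178):Q] = 2, the tower law gives 2 | [L:Q]. Likewise Q(∛463) ⊂ L with [Q(∛463):Q] = 3 (because 463 is not a perfect cube), so 3 | [L:Q]. As gcd(2,3) = 1, [L:Q] is divisible by 6. Conversely L is generated over Q by √178 and ∛463, so [L:Q] ≤ 2·3 = 6. Therefore [Q(√178, ∛463) : Q] = 6.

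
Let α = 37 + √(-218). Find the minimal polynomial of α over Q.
m_α(x) = x^2 - 74x + 1587

From α - 37 = √(-218), squaring gives (α - 37)^2 = -218, i.e. α^2 - 74α + 1369 = -218, so α^2 - 74α + 1587 = 0. The discriminant of x^2 - 74x + 1587 is (-74)^2 - 4·(1587) = 5476 - 6348 = -872, and 4·(-218) is not a perfect square in Q since -218 is squarefree and ≠ 1. Hence x^2 - 74x + 1587 is irreducible over Q and is the minimal polynomial of α.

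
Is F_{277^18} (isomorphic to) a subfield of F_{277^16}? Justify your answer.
No: F_{277^18} is not a subfield of F_{277^16}

F_{p^m} embeds in F_{p^n} iff m | n. Here 18 ∤ 16 (since 16 = 0·18 + 16 with remainder 16 ≠ 0), so F_{277^18} is not a subfield of F_{277^16}. Equivalently: if it were, the tower law would give 18 = [F_{277^18}:F_277] dividing [F_{277^16}:F_277] = 16, contradiction.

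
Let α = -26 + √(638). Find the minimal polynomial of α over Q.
m_α(x) = x^2 + 52x + 38

From α + 26 = √(638), squaring gives (α + 26)^2 = 638, i.e. α^2 + 52α + 676 = 638, so α^2 + 52α + 38 = 0. The discriminant of x^2 + 52x + 38 is (52)^2 - 4·(38) = 2704 - 152 = 2552, and 4·(638) is not a perfect square in Q since 638 is squarefree and ≠ 1. Hence x^2 + 52x + 38 is irreducible over Q and is the minimal polynomial of α.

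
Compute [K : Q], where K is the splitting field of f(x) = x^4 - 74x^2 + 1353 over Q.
[K : Q] = 4

Solving the quadratic in x^2: x^2 = (74 ± √(74^2 - 4·1353))/2 = (74 ± √64)/2 = (74 ± 8)/2, giving x^2 = 33 or x^2 = 41. So f(x) = (x^2 - 33)(x^2 - 41) and the roots of f are ±√33, ±√41. Hence the splitting field is K = Q(√33, √41). Since 33 and 41 are distinct squarefree integers > 1, their product 1353 is not a perfect square, so √41 ∉ Q(√33). By the tower law [K:Q] = [Q(√33,√41):Q(√33)] · [Q(√33):Q] = 2 · 2 = 4.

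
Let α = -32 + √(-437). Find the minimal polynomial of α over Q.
m_α(x) = x^2 + 64x + 1461

From α + 32 = √(-437), squaring gives (α + 32)^2 = -437, i.e. α^2 + 64α + 1024 = -437, so α^2 + 64α + 1461 = 0. The discriminant of x^2 + 64x + 1461 is (64)^2 - 4·(1461) = 4096 - 5844 = -1748, and 4·(-437) is not a perfect square in Q since -437 is squarefree and ≠ 1. Hence x^2 + 64x + 1461 is irreducible over Q and is the minimal polynomial of α.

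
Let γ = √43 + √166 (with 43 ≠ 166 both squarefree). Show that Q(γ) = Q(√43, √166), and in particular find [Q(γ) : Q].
[Q(γ) : Q] = 4 (equivalently, Q(γ) = Q(√43, √166))

Obviously Q(γ) ⊆ Q(√43, √166), and [Q(√43, √166):Q] = 4 (since 43, 166 are distinct squarefree integers > 1 with 7138 not a perfect square). To show equality we compute the minimal polynomial of γ. From γ = √43 + √166: γ^2 = 43 + 2√(7138) + 166 = 209 + 2√(7138), so γ^2 - 209 = 2√(7138); squaring, (γ^2 - 209)^2 = 4·7138, i.e. γ^4 - 418γ^2 + 43681 - 28552 = 0, i.e. γ^4 - 418γ^2 + 15129 = 0. So γ is a root of x^4 - 418x^2 + 15129. This polynomial is irreducible over Q: it has no rational root (each ±√43 ± √166 is irrational), and any factorization into two quadratics over Q would force √(7138) ∈ Q (pairing opposite roots) or √43, √166 ∈ Q (other pairings), all impossible. Hence [Q(γ):Q] = 4 = [Q(√43, √166):Q], so Q(γ) = Q(√43, √166).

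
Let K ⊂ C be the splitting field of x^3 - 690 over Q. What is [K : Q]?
[K : Q] = 6

The roots of x^3 - 690 are ∛690, ω∛690, ω^2∛690 where ω = e^(2πi/3) is a primitive cube root of unity, so K = Q(∛690, ω). Now [Q(∛690):Q] = 3 (since 690 is not a perfect cube, x^3 - 690 is irreducible) and [Q(ω):Q] = 2. Both 2 and 3 divide [K:Q], and [K:Q] ≤ 3·2 = 6, so [K:Q] = 6. (Equivalently: Q(∛690) ⊂ R but ω ∉ R, so [K : Q(∛690)] = 2.)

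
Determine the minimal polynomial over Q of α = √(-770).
m_α(x) = x^2 + 770

α satisfies α^2 + 770 = 0, so x^2 + 770 annihilates α. Since d = -770 is squarefree and ≠ 1, it is not a perfect square in Q, so x^2 + 770 has no rational root and is therefore irreducible over Q (a degree-2 polynomial over a field is irreducible iff it has no root). Hence m_α(x) = x^2 + 770.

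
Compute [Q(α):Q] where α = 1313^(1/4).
[Q(α):Q] = 4

α is a root of x^4 - 1313. By Eisenstein's criterion at the prime p = 13 (which divides the constant term 1313 but p^2 = 169 does not, since 1313 is squarefree), x^4 - 1313 is irreducible over Q. Hence [Q(α):Q] = 4.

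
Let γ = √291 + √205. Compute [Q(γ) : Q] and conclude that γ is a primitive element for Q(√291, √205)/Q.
[Q(γ) : Q] = 4 (equivalently, Q(γ) = Q(√291, √205))

Obviously Q(γ) ⊆ Q(√291, √205), and [Q(√291, √205):Q] = 4 (since 291, 205 are distinct squarefree integers > 1 with 59655 not a perfect square). To show equality we compute the minimal polynomial of γ. From γ = √291 + √205: γ^2 = 291 + 2√(59655) + 205 = 496 + 2√(59655), so γ^2 - 496 = 2√(59655); squaring, (γ^2 - 496)^2 = 4·59655, i.e. γ^4 - 992γ^2 + 246016 - 238620 = 0, i.e. γ^4 - 992γ^2 + 7396 = 0. So γ is a root of x^4 - 992x^2 + 7396. This polynomial is irreducible over Q: it has no rational root (each ±√291 ± √205 is irrational), and any factorization into two quadratics over Q would force √(59655) ∈ Q (pairing opposite roots) or √291, √205 ∈ Q (other pairings), all impossible. Hence [Q(γ):Q] = 4 = [Q(√291, √205):Q], so Q(γ) = Q(√291, √205).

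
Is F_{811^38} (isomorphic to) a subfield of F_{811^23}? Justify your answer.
No: F_{811^38} is not a subfield of F_{811^23}

F_{p^m} embeds in F_{p^n} iff m | n. Here 38 ∤ 23 (since 23 = 0·38 + 23 with remainder 23 ≠ 0), so F_{811^38} is not a subfield of F_{811^23}. Equivalently: if it were, the tower law would give 38 = [F_{811^38}:F_811] dividing [F_{811^23}:F_811] = 23, contradiction.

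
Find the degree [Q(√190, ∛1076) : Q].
[Q(√190, ∛1076) : Q] = 6

Let L = Q(√190, ∛1076). Since Q(√190) ⊂ L and [Q(√190):Q] = 2, the tower law gives 2 | [L:Q]. Likewise Q(∛1076) ⊂ L with [Q(∛1076):Q] = 3 (because 1076 is not a perfect cube), so 3 | [L:Q]. As gcd(2,3) = 1, [L:Q] is divisible by 6. Conversely L is generated over Q by √190 and ∛1076, so [L:Q] ≤ 2·3 = 6. Therefore [Q(√190, ∛1076) : Q] = 6.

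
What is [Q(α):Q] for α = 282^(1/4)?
[Q(α):Q] = 4

α is a root of x^4 - 282. By Eisenstein's criterion at the prime p = 2 (which divides the constant term 282 but p^2 = 4 does not, since 282 is squarefree), x^4 - 282 is irreducible over Q. Hence [Q(α):Q] = 4.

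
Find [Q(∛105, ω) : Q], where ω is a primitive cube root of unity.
[Q(∛105, ω) : Q] = 6

[Q(∛105):Q] = 3 (min poly x^3 - 105, irreducible since 105 is not a perfect cube). [Q(ω):Q] = 2 (min poly x^2 + x + 1). Since Q(∛105) ⊂ R and ω ∉ R, we have ω ∉ Q(∛105), so x^2 + x + 1 remains irreducible over Q(∛105) and [Q(∛105, ω) : Q(∛105)] = 2. By the tower law, [Q(∛105, ω) : Q] = 3 · 2 = 6. (In fact Q(∛105, ω) is the splitting field of x^3 - 105 over Q.)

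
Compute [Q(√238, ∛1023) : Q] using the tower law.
[Q(√238, ∛1023) : Q] = 6

Let L = Q(√238, ∛1023). Since Q(√238) ⊂ L and [Q(√238):Q] = 2, the tower law gives 2 | [L:Q]. Likewise Q(∛1023) ⊂ L with [Q(∛1023):Q] = 3 (because 1023 is not a perfect cube), so 3 | [L:Q]. As gcd(2,3) = 1, [L:Q] is divisible by 6. Conversely L is generated over Q by √238 and ∛1023, so [L:Q] ≤ 2·3 = 6. Therefore [Q(√238, ∛1023) : Q] = 6.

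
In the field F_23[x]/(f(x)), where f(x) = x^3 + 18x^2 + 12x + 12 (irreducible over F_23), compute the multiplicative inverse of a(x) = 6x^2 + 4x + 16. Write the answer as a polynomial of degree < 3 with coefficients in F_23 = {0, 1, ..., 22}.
a(x)^(-1) ≡ 2x^2 + 19x (mod f(x))

Since f is irreducible over F_23, F_23[x]/(f) is a field and a(x) ≠ 0 has an inverse. Apply the extended Euclidean algorithm to f(x) and a(x) in F_23[x]: f(x) = (4x + 8)·a(x) + (8x + 22);  a(x) = (18x + 20)·(8x + 22) + (13). The last nonzero remainder is the constant 13 = gcd(f, a) in F_23. Back-substituting through the division chain expresses 13 = s(x)·a(x) + t(x)·f(x) with s(x) ≡ 3x^2 + 17x (mod f), so (3x^2 + 17x)·a(x) ≡ 13 (mod f). Multiplying by 13^(-1) ≡ 16 in F_23 gives a(x)^(-1) ≡ 16·(3x^2 + 17x) ≡ 2x^2 + 19x (mod f). Check: (6x^2 + 4x + 16)·(2x^2 + 19x) = 12x^4 + 7x^3 + 16x^2 + 5x ≡ 1 (mod x^3 + 18x^2 + 12x + 12).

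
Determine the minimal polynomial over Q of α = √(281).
m_α(x) = x^2 - 281

α satisfies α^2 - 281 = 0, so x^2 - 281 annihilates α. Since d = 281 is squarefree and ≠ 1, it is not a perfect square in Q, so x^2 - 281 has no rational root and is therefore irreducible over Q (a degree-2 polynomial over a field is irreducible iff it has no root). Hence m_α(x) = x^2 - 281.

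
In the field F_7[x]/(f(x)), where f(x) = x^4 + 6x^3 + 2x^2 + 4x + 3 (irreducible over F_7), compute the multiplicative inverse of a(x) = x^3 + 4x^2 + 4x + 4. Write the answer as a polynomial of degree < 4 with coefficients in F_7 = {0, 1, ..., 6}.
a(x)^(-1) ≡ 3x^3 + 2x^2 + 6x (mod f(x))

Since f is irreducible over F_7, F_7[x]/(f) is a field and a(x) ≠ 0 has an inverse. Apply the extended Euclidean algorithm to f(x) and a(x) in F_7[x]: f(x) = (x + 2)·a(x) + (4x^2 + 6x + 2);  a(x) = (2x + 5)·(4x^2 + 6x + 2) + (5x + 1);  (4x^2 + 6x + 2) = (5x + 3)·(5x + 1) + (6). The last nonzero remainder is the constant 6 = gcd(f, a) in F_7. Back-substituting through the division chain expresses 6 = s(x)·a(x) + t(x)·f(x) with s(x) ≡ 4x^3 + 5x^2 + x (mod f), so (4x^3 + 5x^2 + x)·a(x) ≡ 6 (mod f). Multiplying by 6^(-1) ≡ 6 in F_7 gives a(x)^(-1) ≡ 6·(4x^3 + 5x^2 + x) ≡ 3x^3 + 2x^2 + 6x (mod f). Check: (x^3 + 4x^2 + 4x + 4)·(3x^3 + 2x^2 + 6x) = 3x^6 + 5x^4 + 2x^3 + 4x^2 + 3x ≡ 1 (mod x^4 + 6x^3 + 2x^2 + 4x + 3).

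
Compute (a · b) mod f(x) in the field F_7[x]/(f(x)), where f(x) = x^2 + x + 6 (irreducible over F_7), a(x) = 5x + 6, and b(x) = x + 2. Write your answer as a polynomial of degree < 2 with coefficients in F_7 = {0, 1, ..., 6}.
a · b ≡ 4x + 3 (mod f(x))

Multiply in F_7[x]: a(x)·b(x) = (5x + 6)·(x + 2) = 5x^2 + 2x + 5. This has degree ≥ 2, so divide by f(x) over F_7: 5x^2 + 2x + 5 = (5)·(x^2 + x + 6) + (4x + 3). Hence a·b ≡ 4x + 3 (mod f). (F_7[x]/(f) is a field with 7^2 = 49 elements since f is irreducible of degree 2.)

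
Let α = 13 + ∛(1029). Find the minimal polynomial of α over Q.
m_α(x) = x^3 - 39x^2 + 507x - 3226

Set β = α - 13 = ∛(1029), so β^3 = 1029. Then (α - 13)^3 - 1029 = 0, i.e. α is a root of g(x) = (x - 13)^3 - 1029 = x^3 - 39x^2 + 507x - 3226. Since g(x) = h(x - 13) where h(x) = x^3 - 1029, and h is irreducible over Q (because 1029 is not a perfect cube, so h has no rational root, and a monic cubic with no rational root is irreducible), g is also irreducible (irreducibility is preserved under the substitution x → x - 13). Hence m_α(x) = x^3 - 39x^2 + 507x - 3226.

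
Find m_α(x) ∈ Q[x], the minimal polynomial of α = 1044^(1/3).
m_α(x) = x^3 - 1044

α satisfies α^3 = 1044, so x^3 - 1044 annihilates α. By the rational root test, a rational root p/q (in lowest terms) of x^3 - 1044 would satisfy p^3 = 1044 q^3, forcing q = 1 and p^3 = 1044; but 1044 is not a perfect cube, contradiction. A monic cubic over Q with no rational root is irreducible (any nontrivial factorization would include a linear factor). Hence x^3 - 1044 is the minimal polynomial of α, and in particular [Q(α):Q] = 3.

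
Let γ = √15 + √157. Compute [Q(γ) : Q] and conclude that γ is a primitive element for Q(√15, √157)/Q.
[Q(γ) : Q] = 4 (equivalently, Q(γ) = Q(√15, √157))

Obviously Q(γ) ⊆ Q(√15, √157), and [Q(√15, √157):Q] = 4 (since 15, 157 are distinct squarefree integers > 1 with 2355 not a perfect square). To show equality we compute the minimal polynomial of γ. From γ = √15 + √157: γ^2 = 15 + 2√(2355) + 157 = 172 + 2√(2355), so γ^2 - 172 = 2√(2355); squaring, (γ^2 - 172)^2 = 4·2355, i.e. γ^4 - 344γ^2 + 29584 - 9420 = 0, i.e. γ^4 - 344γ^2 + 20164 = 0. So γ is a root of x^4 - 344x^2 + 20164. This polynomial is irreducible over Q: it has no rational root (each ±√15 ± √157 is irrational), and any factorization into two quadratics over Q would force √(2355) ∈ Q (pairing opposite roots) or √15, √157 ∈ Q (other pairings), all impossible. Hence [Q(γ):Q] = 4 = [Q(√15, √157):Q], so Q(γ) = Q(√15, √157).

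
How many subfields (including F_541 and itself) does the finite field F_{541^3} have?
F_{541^3} has 2 subfields

The subfields of F_{p^n} are exactly the fields F_{p^d} for d | n (each is the fixed field of the unique index-d subgroup of Gal(F_{p^n}/F_p) ≅ Z/nZ). The divisors of n = 3 are {1, 3}, giving 2 subfields: F_{541^1}, F_{541^3}.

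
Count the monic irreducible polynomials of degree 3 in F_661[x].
There are 96268040 monic irreducible polynomials of degree 3 over F_661

Each element of F_{661^3} that lies in no proper subfield is a root of exactly one monic irreducible of degree 3 over F_661, and each such polynomial has 3 distinct roots in F_{661^3}. By Möbius inversion the count is N_661(3) = (1/3) Σ_{d|3} μ(3/d) · 661^d = (1/3)(μ(3)·661^1 + μ(1)·661^3) = 288804120/3 = 96268040.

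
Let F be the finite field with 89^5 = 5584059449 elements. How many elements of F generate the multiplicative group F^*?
There are φ(5584059448) = 2511600000 primitive elements

F_q^* is cyclic of order q - 1 = 5584059448. A cyclic group of order m has exactly φ(m) generators. Here m = 5584059448 = 2^3 · 11 · 131 · 691 · 701, so the number of primitive elements is φ(5584059448) = 2511600000.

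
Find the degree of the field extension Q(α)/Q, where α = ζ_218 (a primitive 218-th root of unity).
[Q(α):Q] = 108

The minimal polynomial of ζ_218 over Q is the 218-th cyclotomic polynomial Φ_218(x), which is irreducible over Q and has degree φ(218) = 108. Hence [Q(α):Q] = φ(218) = 108.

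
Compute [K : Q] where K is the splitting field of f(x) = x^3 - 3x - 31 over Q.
[K : Q] = 6

By the rational root test, any rational root of the monic integer polynomial f(x) = x^3 - 3x - 31 must be an integer dividing the constant term -31, i.e. one of ±{1, 31}. Evaluating: f(1) = -33, f(-1) = -29, f(31) = 29667, f(-31) = -29729; none is 0, so f has no rational root and is therefore irreducible over Q (a cubic with no linear factor over a field is irreducible). For an irreducible cubic, the Galois group is A_3 or S_3 according as the discriminant disc(f) = -4a^3 - 27b^2 = -4·(-3)^3 - 27·(-31)^2 = -25839 is or is not a square in Q. Here disc(f) = -25839 is not a perfect square in Q, so the Galois group of f over Q is not contained in A_3 and must be all of S_3. The splitting field has degree |S_3| = 6 over Q, so [K : Q] = 6.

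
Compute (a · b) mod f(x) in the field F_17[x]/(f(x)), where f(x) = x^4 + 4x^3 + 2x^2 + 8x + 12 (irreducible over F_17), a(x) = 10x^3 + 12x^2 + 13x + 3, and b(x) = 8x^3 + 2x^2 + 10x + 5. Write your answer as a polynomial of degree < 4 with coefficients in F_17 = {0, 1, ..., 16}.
a · b ≡ 5x^3 + x^2 + 10x + 15 (mod f(x))

Multiply in F_17[x]: a(x)·b(x) = (10x^3 + 12x^2 + 13x + 3)·(8x^3 + 2x^2 + 10x + 5) = 12x^6 + 14x^5 + 7x^4 + 16x^3 + 9x^2 + 10x + 15. This has degree ≥ 4, so divide by f(x) over F_17: 12x^6 + 14x^5 + 7x^4 + 16x^3 + 9x^2 + 10x + 15 = (12x^2)·(x^4 + 4x^3 + 2x^2 + 8x + 12) + (5x^3 + x^2 + 10x + 15). Hence a·b ≡ 5x^3 + x^2 + 10x + 15 (mod f). (F_17[x]/(f) is a field with 17^4 = 83521 elements since f is irreducible of degree 4.)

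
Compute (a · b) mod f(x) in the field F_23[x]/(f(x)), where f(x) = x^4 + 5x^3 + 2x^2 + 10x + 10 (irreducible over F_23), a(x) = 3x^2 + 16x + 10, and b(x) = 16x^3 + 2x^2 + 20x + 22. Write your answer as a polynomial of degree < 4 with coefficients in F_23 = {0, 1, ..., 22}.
a · b ≡ 20x^2 + 13x (mod f(x))

Multiply in F_23[x]: a(x)·b(x) = (3x^2 + 16x + 10)·(16x^3 + 2x^2 + 20x + 22) = 2x^5 + 9x^4 + 22x^3 + 15x^2 + 13. This has degree ≥ 4, so divide by f(x) over F_23: 2x^5 + 9x^4 + 22x^3 + 15x^2 + 13 = (2x + 22)·(x^4 + 5x^3 + 2x^2 + 10x + 10) + (20x^2 + 13x). Hence a·b ≡ 20x^2 + 13x (mod f). (F_23[x]/(f) is a field with 23^4 = 279841 elements since f is irreducible of degree 4.)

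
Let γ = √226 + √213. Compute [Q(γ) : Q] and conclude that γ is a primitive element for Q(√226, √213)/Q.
[Q(γ) : Q] = 4 (equivalently, Q(γ) = Q(√226, √213))

Obviously Q(γ) ⊆ Q(√226, √213), and [Q(√226, √213):Q] = 4 (since 226, 213 are distinct squarefree integers > 1 with 48138 not a perfect square). To show equality we compute the minimal polynomial of γ. From γ = √226 + √213: γ^2 = 226 + 2√(48138) + 213 = 439 + 2√(48138), so γ^2 - 439 = 2√(48138); squaring, (γ^2 - 439)^2 = 4·48138, i.e. γ^4 - 878γ^2 + 192721 - 192552 = 0, i.e. γ^4 - 878γ^2 + 169 = 0. So γ is a root of x^4 - 878x^2 + 169. This polynomial is irreducible over Q: it has no rational root (each ±√226 ± √213 is irrational), and any factorization into two quadratics over Q would force √(48138) ∈ Q (pairing opposite roots) or √226, √213 ∈ Q (other pairings), all impossible. Hence [Q(γ):Q] = 4 = [Q(√226, √213):Q], so Q(γ) = Q(√226, √213).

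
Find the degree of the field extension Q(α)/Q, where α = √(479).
[Q(α):Q] = 2

[Q(α):Q] equals the degree of the minimal polynomial of α. Here α^2 = 479 and x^2 - 479 is irreducible (d = 479 is squarefree, ≠ 1, hence not a square), so deg(m_α) = 2. Thus [Q(α):Q] = 2.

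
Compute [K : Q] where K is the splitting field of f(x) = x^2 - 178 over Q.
[K : Q] = 2

f(x) = x^2 - 178 factors as (x - √178)(x + √178). The splitting field is K = Q(√178). Since 178 is squarefree and > 1, it is not a perfect square, so x^2 - 178 is irreducible over Q and [Q(√178) : Q] = 2. Hence [K : Q] = 2.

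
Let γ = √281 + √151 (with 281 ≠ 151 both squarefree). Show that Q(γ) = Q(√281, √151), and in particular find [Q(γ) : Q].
[Q(γ) : Q] = 4 (equivalently, Q(γ) = Q(√281, √151))

Obviously Q(γ) ⊆ Q(√281, √151), and [Q(√281, √151):Q] = 4 (since 281, 151 are distinct squarefree integers > 1 with 42431 not a perfect square). To show equality we compute the minimal polynomial of γ. From γ = √281 + √151: γ^2 = 281 + 2√(42431) + 151 = 432 + 2√(42431), so γ^2 - 432 = 2√(42431); squaring, (γ^2 - 432)^2 = 4·42431, i.e. γ^4 - 864γ^2 + 186624 - 169724 = 0, i.e. γ^4 - 864γ^2 + 16900 = 0. So γ is a root of x^4 - 864x^2 + 16900. This polynomial is irreducible over Q: it has no rational root (each ±√281 ± √151 is irrational), and any factorization into two quadratics over Q would force √(42431) ∈ Q (pairing opposite roots) or √281, √151 ∈ Q (other pairings), all impossible. Hence [Q(γ):Q] = 4 = [Q(√281, √151):Q], so Q(γ) = Q(√281, √151).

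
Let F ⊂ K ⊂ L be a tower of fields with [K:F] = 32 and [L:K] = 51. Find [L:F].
[L:F] = 1632

The tower law says that for any tower of field extensions F ⊂ K ⊂ L with finite degrees, [L:F] = [L:K] · [K:F]. Here this gives [L:F] = 51 · 32 = 1632.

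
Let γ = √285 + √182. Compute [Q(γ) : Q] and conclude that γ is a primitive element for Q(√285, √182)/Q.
[Q(γ) : Q] = 4 (equivalently, Q(γ) = Q(√285, √182))

Obviously Q(γ) ⊆ Q(√285, √182), and [Q(√285, √182):Q] = 4 (since 285, 182 are distinct squarefree integers > 1 with 51870 not a perfect square). To show equality we compute the minimal polynomial of γ. From γ = √285 + √182: γ^2 = 285 + 2√(51870) + 182 = 467 + 2√(51870), so γ^2 - 467 = 2√(51870); squaring, (γ^2 - 467)^2 = 4·51870, i.e. γ^4 - 934γ^2 + 218089 - 207480 = 0, i.e. γ^4 - 934γ^2 + 10609 = 0. So γ is a root of x^4 - 934x^2 + 10609. This polynomial is irreducible over Q: it has no rational root (each ±√285 ± √182 is irrational), and any factorization into two quadratics over Q would force √(51870) ∈ Q (pairing opposite roots) or √285, √182 ∈ Q (other pairings), all impossible. Hence [Q(γ):Q] = 4 = [Q(√285, √182):Q], so Q(γ) = Q(√285, √182).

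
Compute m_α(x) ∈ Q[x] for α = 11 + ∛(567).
m_α(x) = x^3 - 33x^2 + 363x - 1898

Set β = α - 11 = ∛(567), so β^3 = 567. Then (α - 11)^3 - 567 = 0, i.e. α is a root of g(x) = (x - 11)^3 - 567 = x^3 - 33x^2 + 363x - 1898. Since g(x) = h(x - 11) where h(x) = x^3 - 567, and h is irreducible over Q (because 567 is not a perfect cube, so h has no rational root, and a monic cubic with no rational root is irreducible), g is also irreducible (irreducibility is preserved under the substitution x → x - 11). Hence m_α(x) = x^3 - 33x^2 + 363x - 1898.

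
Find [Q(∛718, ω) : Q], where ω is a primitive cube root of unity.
[Q(∛718, ω) : Q] = 6

[Q(∛718):Q] = 3 (min poly x^3 - 718, irreducible since 718 is not a perfect cube). [Q(ω):Q] = 2 (min poly x^2 + x + 1). Since Q(∛718) ⊂ R and ω ∉ R, we have ω ∉ Q(∛718), so x^2 + x + 1 remains irreducible over Q(∛718) and [Q(∛718, ω) : Q(∛718)] = 2. By the tower law, [Q(∛718, ω) : Q] = 3 · 2 = 6. (In fact Q(∛718, ω) is the splitting field of x^3 - 718 over Q.)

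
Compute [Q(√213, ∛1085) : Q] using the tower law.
[Q(√213, ∛1085) : Q] = 6

Let L = Q(√213, ∛1085). Since Q(√213) ⊂ L and [Q(√213):Q] = 2, the tower law gives 2 | [L:Q]. Likewise Q(∛1085) ⊂ L with [Q(∛1085):Q] = 3 (because 1085 is not a perfect cube), so 3 | [L:Q]. As gcd(2,3) = 1, [L:Q] is divisible by 6. Conversely L is generated over Q by √213 and ∛1085, so [L:Q] ≤ 2·3 = 6. Therefore [Q(√213, ∛1085) : Q] = 6.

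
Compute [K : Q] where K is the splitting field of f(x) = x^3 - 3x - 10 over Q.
[K : Q] = 6

By the rational root test, any rational root of the monic integer polynomial f(x) = x^3 - 3x - 10 must be an integer dividing the constant term -10, i.e. one of ±{1, 2, 5, 10}. Evaluating: f(1) = -12, f(-1) = -8, f(2) = -8, f(-2) = -12, f(5) = 100, f(-5) = -120, f(10) = 960, f(-10) = -980; none is 0, so f has no rational root and is therefore irreducible over Q (a cubic with no linear factor over a field is irreducible). For an irreducible cubic, the Galois group is A_3 or S_3 according as the discriminant disc(f) = -4a^3 - 27b^2 = -4·(-3)^3 - 27·(-10)^2 = -2592 is or is not a square in Q. Here disc(f) = -2592 is not a perfect square in Q, so the Galois group of f over Q is not contained in A_3 and must be all of S_3. The splitting field has degree |S_3| = 6 over Q, so [K : Q] = 6.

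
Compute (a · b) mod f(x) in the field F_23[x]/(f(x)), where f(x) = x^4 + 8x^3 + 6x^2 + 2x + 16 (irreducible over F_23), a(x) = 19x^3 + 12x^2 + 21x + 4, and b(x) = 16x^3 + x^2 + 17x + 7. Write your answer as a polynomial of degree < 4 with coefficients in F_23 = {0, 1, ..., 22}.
a · b ≡ 4x^3 + 15x^2 + 14x + 22 (mod f(x))

Multiply in F_23[x]: a(x)·b(x) = (19x^3 + 12x^2 + 21x + 4)·(16x^3 + x^2 + 17x + 7) = 5x^6 + 4x^5 + 4x^4 + 8x^3 + 8x^2 + 8x + 5. This has degree ≥ 4, so divide by f(x) over F_23: 5x^6 + 4x^5 + 4x^4 + 8x^3 + 8x^2 + 8x + 5 = (5x^2 + 10x + 9)·(x^4 + 8x^3 + 6x^2 + 2x + 16) + (4x^3 + 15x^2 + 14x + 22). Hence a·b ≡ 4x^3 + 15x^2 + 14x + 22 (mod f). (F_23[x]/(f) is a field with 23^4 = 279841 elements since f is irreducible of degree 4.)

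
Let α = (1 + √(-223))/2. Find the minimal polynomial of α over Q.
m_α(x) = x^2 - x + 56

From 2α - 1 = √(-223), squaring gives (2α - 1)^2 = -223, i.e. 4α^2 - 4α + 1 = -223, so α^2 - α + (1 + 223)/4 = 0. Since -223 ≡ 1 (mod 4), (1 + 223)/4 = 56 ∈ Z. The polynomial x^2 - x + 56 has discriminant 1 - 4·(56) = -223, which is not a perfect square in Q (d = -223 is squarefree and ≠ 1), so x^2 - x + 56 is irreducible over Q. It is the minimal polynomial of α.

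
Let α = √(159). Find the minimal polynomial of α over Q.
m_α(x) = x^2 - 159

α satisfies α^2 - 159 = 0, so x^2 - 159 annihilates α. Since d = 159 is squarefree and ≠ 1, it is not a perfect square in Q, so x^2 - 159 has no rational root and is therefore irreducible over Q (a degree-2 polynomial over a field is irreducible iff it has no root). Hence m_α(x) = x^2 - 159.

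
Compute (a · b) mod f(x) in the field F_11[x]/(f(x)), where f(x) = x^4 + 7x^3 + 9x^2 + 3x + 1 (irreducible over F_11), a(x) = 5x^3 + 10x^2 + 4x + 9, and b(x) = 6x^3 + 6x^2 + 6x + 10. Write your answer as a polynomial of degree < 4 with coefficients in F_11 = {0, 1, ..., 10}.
a · b ≡ 9x^3 + 6x^2 + 10x (mod f(x))

Multiply in F_11[x]: a(x)·b(x) = (5x^3 + 10x^2 + 4x + 9)·(6x^3 + 6x^2 + 6x + 10) = 8x^6 + 2x^5 + 4x^4 + x^3 + 2x^2 + 6x + 2. This has degree ≥ 4, so divide by f(x) over F_11: 8x^6 + 2x^5 + 4x^4 + x^3 + 2x^2 + 6x + 2 = (8x^2 + x + 2)·(x^4 + 7x^3 + 9x^2 + 3x + 1) + (9x^3 + 6x^2 + 10x). Hence a·b ≡ 9x^3 + 6x^2 + 10x (mod f). (F_11[x]/(f) is a field with 11^4 = 14641 elements since f is irreducible of degree 4.)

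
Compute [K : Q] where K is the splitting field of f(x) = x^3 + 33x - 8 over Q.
[K : Q] = 6

By the rational root test, any rational root of the monic integer polynomial f(x) = x^3 + 33x - 8 must be an integer dividing the constant term -8, i.e. one of ±{1, 2, 4, 8}. Evaluating: f(1) = 26, f(-1) = -42, f(2) = 66, f(-2) = -82, f(4) = 188, f(-4) = -204, f(8) = 768, f(-8) = -784; none is 0, so f has no rational root and is therefore irreducible over Q (a cubic with no linear factor over a field is irreducible). For an irreducible cubic, the Galois group is A_3 or S_3 according as the discriminant disc(f) = -4a^3 - 27b^2 = -4·(33)^3 - 27·(-8)^2 = -145476 is or is not a square in Q. Here disc(f) = -145476 is not a perfect square in Q, so the Galois group of f over Q is not contained in A_3 and must be all of S_3. The splitting field has degree |S_3| = 6 over Q, so [K : Q] = 6.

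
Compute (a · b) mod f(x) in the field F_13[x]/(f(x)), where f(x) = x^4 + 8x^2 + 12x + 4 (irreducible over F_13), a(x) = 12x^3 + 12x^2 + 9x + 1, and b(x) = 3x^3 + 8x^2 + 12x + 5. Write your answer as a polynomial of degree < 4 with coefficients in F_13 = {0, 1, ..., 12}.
a · b ≡ 7x^2 + 2x + 11 (mod f(x))

Multiply in F_13[x]: a(x)·b(x) = (12x^3 + 12x^2 + 9x + 1)·(3x^3 + 8x^2 + 12x + 5) = 10x^6 + 2x^5 + 7x^4 + 6x^3 + 7x^2 + 5x + 5. This has degree ≥ 4, so divide by f(x) over F_13: 10x^6 + 2x^5 + 7x^4 + 6x^3 + 7x^2 + 5x + 5 = (10x^2 + 2x + 5)·(x^4 + 8x^2 + 12x + 4) + (7x^2 + 2x + 11). Hence a·b ≡ 7x^2 + 2x + 11 (mod f). (F_13[x]/(f) is a field with 13^4 = 28561 elements since f is irreducible of degree 4.)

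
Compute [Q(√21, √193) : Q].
[Q(√21, √193) : Q] = 4

[Q(√21):Q] = 2 (min poly x^2 - 21, irreducible since 21 is squarefree > 1). For the top step, suppose √193 ∈ Q(√21), say √193 = c + d√21 with c, d ∈ Q. Squaring: 193 = c^2 + 21d^2 + 2cd√21. Since √21 ∉ Q this forces 2cd = 0. If d = 0 then √193 = c ∈ Q, contradicting 193 squarefree > 1. If c = 0 then 193 = 21d^2, so 21·193 = (21d)^2 is a perfect square in Q — but 21·193 = 4053 is not a perfect square (since 21 and 193 are distinct squarefree integers). Contradiction. Hence √193 ∉ Q(√21), so x^2 - 193 stays irreducible over Q(√21) and [Q(√21, √193) : Q(√21)] = 2. By the tower law, [Q(√21, √193) : Q] = 2 · 2 = 4.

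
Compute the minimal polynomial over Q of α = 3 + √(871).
m_α(x) = x^2 - 6x - 862

From α - 3 = √(871), squaring gives (α - 3)^2 = 871, i.e. α^2 - 6α + 9 = 871, so α^2 - 6α - 862 = 0. The discriminant of x^2 - 6x - 862 is (-6)^2 - 4·(-862) = 36 + 3448 = 3484, and 4·(871) is not a perfect square in Q since 871 is squarefree and ≠ 1. Hence x^2 - 6x - 862 is irreducible over Q and is the minimal polynomial of α.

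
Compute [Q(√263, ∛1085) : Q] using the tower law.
[Q(√263, ∛1085) : Q] = 6

Let L = Q(√263, ∛1085). Since Q(√263) ⊂ L and [Q(√263):Q] = 2, the tower law gives 2 | [L:Q]. Likewise Q(∛1085) ⊂ L with [Q(∛1085):Q] = 3 (because 1085 is not a perfect cube), so 3 | [L:Q]. As gcd(2,3) = 1, [L:Q] is divisible by 6. Conversely L is generated over Q by √263 and ∛1085, so [L:Q] ≤ 2·3 = 6. Therefore [Q(√263, ∛1085) : Q] = 6.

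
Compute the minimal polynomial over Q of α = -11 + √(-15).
m_α(x) = x^2 + 22x + 136

From α + 11 = √(-15), squaring gives (α + 11)^2 = -15, i.e. α^2 + 22α + 121 = -15, so α^2 + 22α + 136 = 0. The discriminant of x^2 + 22x + 136 is (22)^2 - 4·(136) = 484 - 544 = -60, and 4·(-15) is not a perfect square in Q since -15 is squarefree and ≠ 1. Hence x^2 + 22x + 136 is irreducible over Q and is the minimal polynomial of α.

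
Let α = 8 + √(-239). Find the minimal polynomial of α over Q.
m_α(x) = x^2 - 16x + 303

From α - 8 = √(-239), squaring gives (α - 8)^2 = -239, i.e. α^2 - 16α + 64 = -239, so α^2 - 16α + 303 = 0. The discriminant of x^2 - 16x + 303 is (-16)^2 - 4·(303) = 256 - 1212 = -956, and 4·(-239) is not a perfect square in Q since -239 is squarefree and ≠ 1. Hence x^2 - 16x + 303 is irreducible over Q and is the minimal polynomial of α.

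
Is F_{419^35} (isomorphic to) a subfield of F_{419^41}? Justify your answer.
No: F_{419^35} is not a subfield of F_{419^41}

F_{p^m} embeds in F_{p^n} iff m | n. Here 35 ∤ 41 (since 41 = 1·35 + 6 with remainder 6 ≠ 0), so F_{419^35} is not a subfield of F_{419^41}. Equivalently: if it were, the tower law would give 35 = [F_{419^35}:F_419] dividing [F_{419^41}:F_419] = 41, contradiction.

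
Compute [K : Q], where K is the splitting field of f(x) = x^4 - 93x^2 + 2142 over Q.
[K : Q] = 4

Solving the quadratic in x^2: x^2 = (93 ± √(93^2 - 4·2142))/2 = (93 ± √81)/2 = (93 ± 9)/2, giving x^2 = 42 or x^2 = 51. So f(x) = (x^2 - 42)(x^2 - 51) and the roots of f are ±√42, ±√51. Hence the splitting field is K = Q(√42, √51). Since 42 and 51 are distinct squarefree integers > 1, their product 2142 is not a perfect square, so √51 ∉ Q(√42). By the tower law [K:Q] = [Q(√42,√51):Q(√42)] · [Q(√42):Q] = 2 · 2 = 4.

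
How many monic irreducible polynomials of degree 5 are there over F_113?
There are 3684870336 monic irreducible polynomials of degree 5 over F_113

Each element of F_{113^5} that lies in no proper subfield is a root of exactly one monic irreducible of degree 5 over F_113, and each such polynomial has 5 distinct roots in F_{113^5}. By Möbius inversion the count is N_113(5) = (1/5) Σ_{d|5} μ(5/d) · 113^d = (1/5)(μ(5)·113^1 + μ(1)·113^5) = 18424351680/5 = 3684870336.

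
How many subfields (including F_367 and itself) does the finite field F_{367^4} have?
F_{367^4} has 3 subfields

The subfields of F_{p^n} are exactly the fields F_{p^d} for d | n (each is the fixed field of the unique index-d subgroup of Gal(F_{p^n}/F_p) ≅ Z/nZ). The divisors of n = 4 are {1, 2, 4}, giving 3 subfields: F_{367^1}, F_{367^2}, F_{367^4}.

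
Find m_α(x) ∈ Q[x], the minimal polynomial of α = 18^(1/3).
m_α(x) = x^3 - 18

α satisfies α^3 = 18, so x^3 - 18 annihilates α. By the rational root test, a rational root p/q (in lowest terms) of x^3 - 18 would satisfy p^3 = 18 q^3, forcing q = 1 and p^3 = 18; but 18 is not a perfect cube, contradiction. A monic cubic over Q with no rational root is irreducible (any nontrivial factorization would include a linear factor). Hence x^3 - 18 is the minimal polynomial of α, and in particular [Q(α):Q] = 3.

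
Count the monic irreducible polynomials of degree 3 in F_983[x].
There are 316620368 monic irreducible polynomials of degree 3 over F_983

Each element of F_{983^3} that lies in no proper subfield is a root of exactly one monic irreducible of degree 3 over F_983, and each such polynomial has 3 distinct roots in F_{983^3}. By Möbius inversion the count is N_983(3) = (1/3) Σ_{d|3} μ(3/d) · 983^d = (1/3)(μ(3)·983^1 + μ(1)·983^3) = 949861104/3 = 316620368.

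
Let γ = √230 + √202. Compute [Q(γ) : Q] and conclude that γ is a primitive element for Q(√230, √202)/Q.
[Q(γ) : Q] = 4 (equivalently, Q(γ) = Q(√230, √202))

Obviously Q(γ) ⊆ Q(√230, √202), and [Q(√230, √202):Q] = 4 (since 230, 202 are distinct squarefree integers > 1 with 46460 not a perfect square). To show equality we compute the minimal polynomial of γ. From γ = √230 + √202: γ^2 = 230 + 2√(46460) + 202 = 432 + 2√(46460), so γ^2 - 432 = 2√(46460); squaring, (γ^2 - 432)^2 = 4·46460, i.e. γ^4 - 864γ^2 + 186624 - 185840 = 0, i.e. γ^4 - 864γ^2 + 784 = 0. So γ is a root of x^4 - 864x^2 + 784. This polynomial is irreducible over Q: it has no rational root (each ±√230 ± √202 is irrational), and any factorization into two quadratics over Q would force √(46460) ∈ Q (pairing opposite roots) or √230, √202 ∈ Q (other pairings), all impossible. Hence [Q(γ):Q] = 4 = [Q(√230, √202):Q], so Q(γ) = Q(√230, √202).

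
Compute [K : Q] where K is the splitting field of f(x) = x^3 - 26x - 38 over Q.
[K : Q] = 6

By the rational root test, any rational root of the monic integer polynomial f(x) = x^3 - 26x - 38 must be an integer dividing the constant term -38, i.e. one of ±{1, 2, 19, 38}. Evaluating: f(1) = -63, f(-1) = -13, f(2) = -82, f(-2) = 6, f(19) = 6327, f(-19) = -6403, f(38) = 53846, f(-38) = -53922; none is 0, so f has no rational root and is therefore irreducible over Q (a cubic with no linear factor over a field is irreducible). For an irreducible cubic, the Galois group is A_3 or S_3 according as the discriminant disc(f) = -4a^3 - 27b^2 = -4·(-26)^3 - 27·(-38)^2 = 31316 is or is not a square in Q. Here disc(f) = 31316 is not a perfect square in Q, so the Galois group of f over Q is not contained in A_3 and must be all of S_3. The splitting field has degree |S_3| = 6 over Q, so [K : Q] = 6.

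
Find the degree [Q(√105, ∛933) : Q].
[Q(√105, ∛933) : Q] = 6

Let L = Q(√105, ∛933). Since Q(√105) ⊂ L and [Q(√105):Q] = 2, the tower law gives 2 | [L:Q]. Likewise Q(∛933) ⊂ L with [Q(∛933):Q] = 3 (because 933 is not a perfect cube), so 3 | [L:Q]. As gcd(2,3) = 1, [L:Q] is divisible by 6. Conversely L is generated over Q by √105 and ∛933, so [L:Q] ≤ 2·3 = 6. Therefore [Q(√105, ∛933) : Q] = 6.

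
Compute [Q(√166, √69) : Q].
[Q(√166, √69) : Q] = 4

[Q(√166):Q] = 2 (min poly x^2 - 166, irreducible since 166 is squarefree > 1). For the top step, suppose √69 ∈ Q(√166), say √69 = c + d√166 with c, d ∈ Q. Squaring: 69 = c^2 + 166d^2 + 2cd√166. Since √166 ∉ Q this forces 2cd = 0. If d = 0 then √69 = c ∈ Q, contradicting 69 squarefree > 1. If c = 0 then 69 = 166d^2, so 166·69 = (166d)^2 is a perfect square in Q — but 166·69 = 11454 is not a perfect square (since 166 and 69 are distinct squarefree integers). Contradiction. Hence √69 ∉ Q(√166), so x^2 - 69 stays irreducible over Q(√166) and [Q(√166, √69) : Q(√166)] = 2. By the tower law, [Q(√166, √69) : Q] = 2 · 2 = 4.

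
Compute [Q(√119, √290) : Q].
[Q(√119, √290) : Q] = 4

[Q(√119):Q] = 2 (min poly x^2 - 119, irreducible since 119 is squarefree > 1). For the top step, suppose √290 ∈ Q(√119), say √290 = c + d√119 with c, d ∈ Q. Squaring: 290 = c^2 + 119d^2 + 2cd√119. Since √119 ∉ Q this forces 2cd = 0. If d = 0 then √290 = c ∈ Q, contradicting 290 squarefree > 1. If c = 0 then 290 = 119d^2, so 119·290 = (119d)^2 is a perfect square in Q — but 119·290 = 34510 is not a perfect square (since 119 and 290 are distinct squarefree integers). Contradiction. Hence √290 ∉ Q(√119), so x^2 - 290 stays irreducible over Q(√119) and [Q(√119, √290) : Q(√119)] = 2. By the tower law, [Q(√119, √290) : Q] = 2 · 2 = 4.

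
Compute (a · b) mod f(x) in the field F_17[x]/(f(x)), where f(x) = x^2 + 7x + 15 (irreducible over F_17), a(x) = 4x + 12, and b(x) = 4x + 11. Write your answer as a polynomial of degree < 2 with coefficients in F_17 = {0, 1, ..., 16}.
a · b ≡ 14x + 11 (mod f(x))

Multiply in F_17[x]: a(x)·b(x) = (4x + 12)·(4x + 11) = 16x^2 + 7x + 13. This has degree ≥ 2, so divide by f(x) over F_17: 16x^2 + 7x + 13 = (16)·(x^2 + 7x + 15) + (14x + 11). Hence a·b ≡ 14x + 11 (mod f). (F_17[x]/(f) is a field with 17^2 = 289 elements since f is irreducible of degree 2.)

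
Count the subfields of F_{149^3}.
F_{149^3} has 2 subfields

The subfields of F_{p^n} are exactly the fields F_{p^d} for d | n (each is the fixed field of the unique index-d subgroup of Gal(F_{p^n}/F_p) ≅ Z/nZ). The divisors of n = 3 are {1, 3}, giving 2 subfields: F_{149^1}, F_{149^3}.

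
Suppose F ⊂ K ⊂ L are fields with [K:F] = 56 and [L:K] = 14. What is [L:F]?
[L:F] = 784

The tower law says that for any tower of field extensions F ⊂ K ⊂ L with finite degrees, [L:F] = [L:K] · [K:F]. Here this gives [L:F] = 14 · 56 = 784.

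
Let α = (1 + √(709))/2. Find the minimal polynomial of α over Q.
m_α(x) = x^2 - x - 177

From 2α - 1 = √(709), squaring gives (2α - 1)^2 = 709, i.e. 4α^2 - 4α + 1 = 709, so α^2 - α + (1 - 709)/4 = 0. Since 709 ≡ 1 (mod 4), (1 - 709)/4 = -177 ∈ Z. The polynomial x^2 - x - 177 has discriminant 1 - 4·(-177) = 709, which is not a perfect square in Q (d = 709 is squarefree and ≠ 1), so x^2 - x - 177 is irreducible over Q. It is the minimal polynomial of α.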